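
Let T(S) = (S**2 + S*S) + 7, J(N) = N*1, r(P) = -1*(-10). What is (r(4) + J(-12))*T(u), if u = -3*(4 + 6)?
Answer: -3614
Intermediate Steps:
r(P) = 10
u = -30 (u = -3*10 = -30)
J(N) = N
T(S) = 7 + 2*S**2 (T(S) = (S**2 + S**2) + 7 = 2*S**2 + 7 = 7 + 2*S**2)
(r(4) + J(-12))*T(u) = (10 - 12)*(7 + 2*(-30)**2) = -2*(7 + 2*900) = -2*(7 + 1800) = -2*1807 = -3614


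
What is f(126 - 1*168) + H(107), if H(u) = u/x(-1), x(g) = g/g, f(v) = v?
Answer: 65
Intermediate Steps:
x(g) = 1
H(u) = u (H(u) = u/1 = u*1 = u)
f(126 - 1*168) + H(107) = (126 - 1*168) + 107 = (126 - 168) + 107 = -42 + 107 = 65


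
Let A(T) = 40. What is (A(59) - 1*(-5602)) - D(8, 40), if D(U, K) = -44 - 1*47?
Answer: 5733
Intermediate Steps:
D(U, K) = -91 (D(U, K) = -44 - 47 = -91)
(A(59) - 1*(-5602)) - D(8, 40) = (40 - 1*(-5602)) - 1*(-91) = (40 + 5602) + 91 = 5642 + 91 = 5733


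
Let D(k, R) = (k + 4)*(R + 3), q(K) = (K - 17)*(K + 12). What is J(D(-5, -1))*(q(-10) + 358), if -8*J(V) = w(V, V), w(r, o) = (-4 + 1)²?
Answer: -342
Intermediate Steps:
q(K) = (-17 + K)*(12 + K)
D(k, R) = (3 + R)*(4 + k) (D(k, R) = (4 + k)*(3 + R) = (3 + R)*(4 + k))
w(r, o) = 9 (w(r, o) = (-3)² = 9)
J(V) = -9/8 (J(V) = -⅛*9 = -9/8)
J(D(-5, -1))*(q(-10) + 358) = -9*((-204 + (-10)² - 5*(-10)) + 358)/8 = -9*((-204 + 100 + 50) + 358)/8 = -9*(-54 + 358)/8 = -9/8*304 = -342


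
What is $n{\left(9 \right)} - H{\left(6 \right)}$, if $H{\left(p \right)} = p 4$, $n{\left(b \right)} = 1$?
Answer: $-23$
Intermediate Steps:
$H{\left(p \right)} = 4 p$
$n{\left(9 \right)} - H{\left(6 \right)} = 1 - 4 \cdot 6 = 1 - 24 = -23$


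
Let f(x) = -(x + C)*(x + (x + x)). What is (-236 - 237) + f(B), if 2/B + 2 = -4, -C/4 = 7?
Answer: -1504/3 ≈ -501.33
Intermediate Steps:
C = -28 (C = -4*7 = -28)
B = -1/3 (B = 2/(-2 - 4) = 2/(-6) = 2*(-1/6) = -1/3 ≈ -0.33333)
f(x) = -3*x*(-28 + x) (f(x) = -(x - 28)*(x + (x + x)) = -(-28 + x)*(x + 2*x) = -(-28 + x)*3*x = -3*x*(-28 + x))
(-236 - 237) + f(B) = (-236 - 237) + 3*(-1/3)*(28 - 1*(-1/3)) = -473 + 3*(-1/3)*(28 + 1/3) = -473 + 3*(-1/3)*(85/3) = -473 - 85/3 = -1504/3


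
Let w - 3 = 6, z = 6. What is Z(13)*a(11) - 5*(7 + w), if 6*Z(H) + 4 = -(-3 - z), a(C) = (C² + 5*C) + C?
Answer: 455/6 ≈ 75.833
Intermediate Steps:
w = 9 (w = 3 + 6 = 9)
a(C) = C² + 6*C
Z(H) = ⅚ (Z(H) = -⅔ + (-(-3 - 1*6))/6 = -⅔ + (-(-3 - 6))/6 = -⅔ + (-1*(-9))/6 = -⅔ + (⅙)*9 = -⅔ + 3/2 = ⅚)
Z(13)*a(11) - 5*(7 + w) = 5*(11*(6 + 11))/6 - 5*(7 + 9) = 5*(11*17)/6 - 5*16 = (⅚)*187 - 80 = 935/6 - 80 = 455/6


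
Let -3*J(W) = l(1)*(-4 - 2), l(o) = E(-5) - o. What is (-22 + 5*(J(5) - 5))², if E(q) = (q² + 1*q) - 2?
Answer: 15129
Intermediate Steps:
E(q) = -2 + q + q² (E(q) = (q² + q) - 2 = (q + q²) - 2 = -2 + q + q²)
l(o) = 18 - o (l(o) = (-2 - 5 + (-5)²) - o = (-2 - 5 + 25) - o = 18 - o)
J(W) = 34 (J(W) = -(18 - 1*1)*(-4 - 2)/3 = -(18 - 1)*(-6)/3 = -17*(-6)/3 = -⅓*(-102) = 34)
(-22 + 5*(J(5) - 5))² = (-22 + 5*(34 - 5))² = (-22 + 5*29)² = (-22 + 145)² = 123² = 15129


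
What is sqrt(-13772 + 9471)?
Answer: I*sqrt(4301) ≈ 65.582*I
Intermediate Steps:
sqrt(-13772 + 9471) = sqrt(-4301) = I*sqrt(4301)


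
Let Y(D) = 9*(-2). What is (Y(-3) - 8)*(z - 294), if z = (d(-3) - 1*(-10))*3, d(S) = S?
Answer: 7098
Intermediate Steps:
Y(D) = -18
z = 21 (z = (-3 - 1*(-10))*3 = (-3 + 10)*3 = 7*3 = 21)
(Y(-3) - 8)*(z - 294) = (-18 - 8)*(21 - 294) = -26*(-273) = 7098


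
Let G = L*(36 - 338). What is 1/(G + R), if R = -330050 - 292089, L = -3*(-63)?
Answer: -1/679217 ≈ -1.4723e-6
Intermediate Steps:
L = 189
R = -622139
G = -57078 (G = 189*(36 - 338) = 189*(-302) = -57078)
1/(G + R) = 1/(-57078 - 622139) = 1/(-679217) = -1/679217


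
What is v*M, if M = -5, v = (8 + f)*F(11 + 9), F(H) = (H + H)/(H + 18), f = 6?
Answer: -1400/19 ≈ -73.684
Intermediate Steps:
F(H) = 2*H/(18 + H) (F(H) = (2*H)/(18 + H) = 2*H/(18 + H))
v = 280/19 (v = (8 + 6)*(2*(11 + 9)/(18 + (11 + 9))) = 14*(2*20/(18 + 20)) = 14*(2*20/38) = 14*(2*20*(1/38)) = 14*(20/19) = 280/19 ≈ 14.737)
v*M = (280/19)*(-5) = -1400/19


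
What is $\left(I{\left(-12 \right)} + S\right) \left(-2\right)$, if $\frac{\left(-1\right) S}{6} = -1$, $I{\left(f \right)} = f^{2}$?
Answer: $-300$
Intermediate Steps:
$S = 6$ ($S = \left(-6\right) \left(-1\right) = 6$)
$\left(I{\left(-12 \right)} + S\right) \left(-2\right) = \left(\left(-12\right)^{2} + 6\right) \left(-2\right) = \left(144 + 6\right) \left(-2\right) = 150 \left(-2\right) = -300$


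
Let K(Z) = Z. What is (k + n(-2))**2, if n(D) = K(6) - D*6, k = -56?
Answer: 1444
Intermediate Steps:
n(D) = 6 - 6*D (n(D) = 6 - D*6 = 6 - 6*D)
(k + n(-2))**2 = (-56 + (6 - 6*(-2)))**2 = (-56 + (6 + 12))**2 = (-56 + 18)**2 = (-38)**2 = 1444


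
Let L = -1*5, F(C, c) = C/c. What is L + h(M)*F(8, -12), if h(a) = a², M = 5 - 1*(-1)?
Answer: -29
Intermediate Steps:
M = 6 (M = 5 + 1 = 6)
L = -5
L + h(M)*F(8, -12) = -5 + 6²*(8/(-12)) = -5 + 36*(8*(-1/12)) = -5 + 36*(-⅔) = -5 - 24 = -29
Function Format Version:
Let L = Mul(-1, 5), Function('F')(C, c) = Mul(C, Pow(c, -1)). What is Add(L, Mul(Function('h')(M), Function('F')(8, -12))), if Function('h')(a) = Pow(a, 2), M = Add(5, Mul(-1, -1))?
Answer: -29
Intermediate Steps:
M = 6 (M = Add(5, 1) = 6)
L = -5
Add(L, Mul(Function('h')(M), Function('F')(8, -12))) = Add(-5, Mul(Pow(6, 2), Mul(8, Pow(-12, -1)))) = Add(-5, Mul(36, Mul(8, Rational(-1, 12)))) = Add(-5, Mul(36, Rational(-2, 3))) = Add(-5, -24) = -29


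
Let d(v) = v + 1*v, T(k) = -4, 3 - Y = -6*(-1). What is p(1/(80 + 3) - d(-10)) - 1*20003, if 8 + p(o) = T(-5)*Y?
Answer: -19999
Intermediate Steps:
Y = -3 (Y = 3 - (-6)*(-1) = 3 - 1*6 = 3 - 6 = -3)
d(v) = 2*v (d(v) = v + v = 2*v)
p(o) = 4 (p(o) = -8 - 4*(-3) = -8 + 12 = 4)
p(1/(80 + 3) - d(-10)) - 1*20003 = 4 - 1*20003 = 4 - 20003 = -19999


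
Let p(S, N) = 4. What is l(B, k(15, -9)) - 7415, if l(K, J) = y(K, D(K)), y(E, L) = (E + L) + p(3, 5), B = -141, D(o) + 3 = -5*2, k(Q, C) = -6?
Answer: -7565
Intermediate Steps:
D(o) = -13 (D(o) = -3 - 5*2 = -3 - 10 = -13)
y(E, L) = 4 + E + L (y(E, L) = (E + L) + 4 = 4 + E + L)
l(K, J) = -9 + K (l(K, J) = 4 + K - 13 = -9 + K)
l(B, k(15, -9)) - 7415 = (-9 - 141) - 7415 = -150 - 7415 = -7565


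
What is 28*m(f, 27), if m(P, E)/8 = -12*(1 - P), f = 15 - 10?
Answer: 10752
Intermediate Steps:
f = 5
m(P, E) = -96 + 96*P (m(P, E) = 8*(-12*(1 - P)) = 8*(-12 + 12*P) = -96 + 96*P)
28*m(f, 27) = 28*(-96 + 96*5) = 28*(-96 + 480) = 28*384 = 10752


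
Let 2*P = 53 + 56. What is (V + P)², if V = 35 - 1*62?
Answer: 3025/4 ≈ 756.25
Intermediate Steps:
V = -27 (V = 35 - 62 = -27)
P = 109/2 (P = (53 + 56)/2 = (½)*109 = 109/2 ≈ 54.500)
(V + P)² = (-27 + 109/2)² = (55/2)² = 3025/4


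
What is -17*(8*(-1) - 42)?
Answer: 850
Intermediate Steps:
-17*(8*(-1) - 42) = -17*(-8 - 42) = -17*(-50) = 850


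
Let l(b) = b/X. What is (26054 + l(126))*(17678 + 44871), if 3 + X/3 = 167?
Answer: 133632748501/82 ≈ 1.6297e+9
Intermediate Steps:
X = 492 (X = -9 + 3*167 = -9 + 501 = 492)
l(b) = b/492
(26054 + l(126))*(17678 + 44871) = (26054 + (1/492)*126)*(17678 + 44871) = (26054 + 21/82)*62549 = (2136449/82)*62549 = 133632748501/82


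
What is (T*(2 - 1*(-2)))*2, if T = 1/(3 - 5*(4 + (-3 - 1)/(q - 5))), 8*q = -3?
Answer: -344/891 ≈ -0.38608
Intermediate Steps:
q = -3/8 (q = (⅛)*(-3) = -3/8 ≈ -0.37500)
T = -43/891 (T = 1/(3 - 5*(4 + (-3 - 1)/(-3/8 - 5))) = 1/(3 - 5*(4 - 4/(-43/8))) = 1/(3 - 5*(4 - 4*(-8/43))) = 1/(3 - 5*(4 + 32/43)) = 1/(3 - 5*204/43) = 1/(3 - 1020/43) = 1/(-891/43) = -43/891 ≈ -0.048260)
(T*(2 - 1*(-2)))*2 = -43*(2 - 1*(-2))/891*2 = -43*(2 + 2)/891*2 = -43/891*4*2 = -172/891*2 = -344/891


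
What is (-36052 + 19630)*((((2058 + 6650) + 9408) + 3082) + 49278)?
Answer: -1157356872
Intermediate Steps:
(-36052 + 19630)*((((2058 + 6650) + 9408) + 3082) + 49278) = -16422*(((8708 + 9408) + 3082) + 49278) = -16422*((18116 + 3082) + 49278) = -16422*(21198 + 49278) = -16422*70476 = -1157356872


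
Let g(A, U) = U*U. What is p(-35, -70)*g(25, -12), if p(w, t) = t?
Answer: -10080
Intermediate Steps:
g(A, U) = U²
p(-35, -70)*g(25, -12) = -70*(-12)² = -70*144 = -10080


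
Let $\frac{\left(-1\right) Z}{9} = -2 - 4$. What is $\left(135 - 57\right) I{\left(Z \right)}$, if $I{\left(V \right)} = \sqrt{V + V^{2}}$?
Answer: $234 \sqrt{330} \approx 4250.8$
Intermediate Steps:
$Z = 54$ ($Z = - 9 \left(-2 - 4\right) = \left(-9\right) \left(-6\right) = 54$)
$\left(135 - 57\right) I{\left(Z \right)} = \left(135 - 57\right) \sqrt{54 \left(1 + 54\right)} = 78 \sqrt{54 \cdot 55} = 78 \sqrt{2970} = 78 \cdot 3 \sqrt{330} = 234 \sqrt{330}$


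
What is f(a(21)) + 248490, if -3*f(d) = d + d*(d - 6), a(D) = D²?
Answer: 184398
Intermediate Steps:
f(d) = -d/3 - d*(-6 + d)/3 (f(d) = -(d + d*(d - 6))/3 = -(d + d*(-6 + d))/3 = -d/3 - d*(-6 + d)/3)
f(a(21)) + 248490 = (⅓)*21²*(5 - 1*21²) + 248490 = (⅓)*441*(5 - 1*441) + 248490 = (⅓)*441*(5 - 441) + 248490 = (⅓)*441*(-436) + 248490 = -64092 + 248490 = 184398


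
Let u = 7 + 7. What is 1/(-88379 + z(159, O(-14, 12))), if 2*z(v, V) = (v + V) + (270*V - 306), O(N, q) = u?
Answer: -2/173111 ≈ -1.1553e-5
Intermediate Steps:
u = 14
O(N, q) = 14
z(v, V) = -153 + v/2 + 271*V/2 (z(v, V) = ((v + V) + (270*V - 306))/2 = ((V + v) + (-306 + 270*V))/2 = (-306 + v + 271*V)/2 = -153 + v/2 + 271*V/2)
1/(-88379 + z(159, O(-14, 12))) = 1/(-88379 + (-153 + (½)*159 + (271/2)*14)) = 1/(-88379 + (-153 + 159/2 + 1897)) = 1/(-88379 + 3647/2) = 1/(-173111/2) = -2/173111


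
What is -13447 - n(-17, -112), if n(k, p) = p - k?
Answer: -13352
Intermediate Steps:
-13447 - n(-17, -112) = -13447 - (-112 - 1*(-17)) = -13447 - (-112 + 17) = -13447 - 1*(-95) = -13447 + 95 = -13352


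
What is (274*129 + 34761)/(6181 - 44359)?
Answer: -23369/12726 ≈ -1.8363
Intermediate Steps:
(274*129 + 34761)/(6181 - 44359) = (35346 + 34761)/(-38178) = 70107*(-1/38178) = -23369/12726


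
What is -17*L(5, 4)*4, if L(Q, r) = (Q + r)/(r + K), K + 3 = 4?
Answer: -612/5 ≈ -122.40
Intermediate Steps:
K = 1 (K = -3 + 4 = 1)
L(Q, r) = (Q + r)/(1 + r) (L(Q, r) = (Q + r)/(r + 1) = (Q + r)/(1 + r))
-17*L(5, 4)*4 = -17*(5 + 4)/(1 + 4)*4 = -17*9/5*4 = -153/5*4 = -612/5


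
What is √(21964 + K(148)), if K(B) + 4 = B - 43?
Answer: √22065 ≈ 148.54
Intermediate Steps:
K(B) = -47 + B (K(B) = -4 + (B - 43) = -4 + (-43 + B) = -47 + B)
√(21964 + K(148)) = √(21964 + (-47 + 148)) = √(21964 + 101) = √22065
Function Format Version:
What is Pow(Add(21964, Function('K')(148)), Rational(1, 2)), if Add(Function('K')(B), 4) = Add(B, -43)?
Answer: Pow(22065, Rational(1, 2)) ≈ 148.54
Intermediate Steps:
Function('K')(B) = Add(-47, B) (Function('K')(B) = Add(-4, Add(B, -43)) = Add(-4, Add(-43, B)) = Add(-47, B))
Pow(Add(21964, Function('K')(148)), Rational(1, 2)) = Pow(Add(21964, Add(-47, 148)), Rational(1, 2)) = Pow(Add(21964, 101), Rational(1, 2)) = Pow(22065, Rational(1, 2))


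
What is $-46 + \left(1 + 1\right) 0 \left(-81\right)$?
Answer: $-46$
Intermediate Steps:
$-46 + \left(1 + 1\right) 0 \left(-81\right) = -46 + 2 \cdot 0 \left(-81\right) = -46 + 0 \left(-81\right) = -46 + 0 = -46$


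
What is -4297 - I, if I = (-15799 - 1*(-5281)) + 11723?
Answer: -5502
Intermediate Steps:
I = 1205 (I = (-15799 + 5281) + 11723 = -10518 + 11723 = 1205)
-4297 - I = -4297 - 1*1205 = -4297 - 1205 = -5502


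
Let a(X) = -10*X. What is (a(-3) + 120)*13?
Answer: 1950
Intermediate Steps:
(a(-3) + 120)*13 = (-10*(-3) + 120)*13 = (30 + 120)*13 = 150*13 = 1950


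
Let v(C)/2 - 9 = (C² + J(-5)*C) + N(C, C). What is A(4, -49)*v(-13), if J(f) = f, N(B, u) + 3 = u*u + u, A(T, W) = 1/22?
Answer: 36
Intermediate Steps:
A(T, W) = 1/22
N(B, u) = -3 + u + u² (N(B, u) = -3 + (u*u + u) = -3 + (u² + u) = -3 + (u + u²) = -3 + u + u²)
v(C) = 12 - 8*C + 4*C² (v(C) = 18 + 2*((C² - 5*C) + (-3 + C + C²)) = 18 + 2*(-3 - 4*C + 2*C²) = 18 + (-6 - 8*C + 4*C²) = 12 - 8*C + 4*C²)
A(4, -49)*v(-13) = (12 - 8*(-13) + 4*(-13)²)/22 = (12 + 104 + 4*169)/22 = (12 + 104 + 676)/22 = (1/22)*792 = 36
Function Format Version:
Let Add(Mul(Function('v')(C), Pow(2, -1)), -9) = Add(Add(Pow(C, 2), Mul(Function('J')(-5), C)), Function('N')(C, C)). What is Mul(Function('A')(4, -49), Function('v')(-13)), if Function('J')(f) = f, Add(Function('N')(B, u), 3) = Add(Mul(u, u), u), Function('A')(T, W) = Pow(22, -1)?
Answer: 36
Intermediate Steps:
Function('A')(T, W) = Rational(1, 22)
Function('N')(B, u) = Add(-3, u, Pow(u, 2)) (Function('N')(B, u) = Add(-3, Add(Mul(u, u), u)) = Add(-3, Add(Pow(u, 2), u)) = Add(-3, Add(u, Pow(u, 2))) = Add(-3, u, Pow(u, 2)))
Function('v')(C) = Add(12, Mul(-8, C), Mul(4, Pow(C, 2))) (Function('v')(C) = Add(18, Mul(2, Add(Add(Pow(C, 2), Mul(-5, C)), Add(-3, C, Pow(C, 2))))) = Add(18, Mul(2, Add(-3, Mul(-4, C), Mul(2, Pow(C, 2))))) = Add(18, Add(-6, Mul(-8, C), Mul(4, Pow(C, 2)))) = Add(12, Mul(-8, C), Mul(4, Pow(C, 2))))
Mul(Function('A')(4, -49), Function('v')(-13)) = Mul(Rational(1, 22), Add(12, Mul(-8, -13), Mul(4, Pow(-13, 2)))) = Mul(Rational(1, 22), Add(12, 104, Mul(4, 169))) = Mul(Rational(1, 22), Add(12, 104, 676)) = Mul(Rational(1, 22), 792) = 36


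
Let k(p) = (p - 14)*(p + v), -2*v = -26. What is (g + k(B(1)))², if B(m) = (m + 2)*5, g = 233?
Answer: 68121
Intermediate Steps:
v = 13 (v = -½*(-26) = 13)
B(m) = 10 + 5*m (B(m) = (2 + m)*5 = 10 + 5*m)
k(p) = (-14 + p)*(13 + p) (k(p) = (p - 14)*(p + 13) = (-14 + p)*(13 + p))
(g + k(B(1)))² = (233 + (-182 + (10 + 5*1)² - (10 + 5*1)))² = (233 + (-182 + (10 + 5)² - (10 + 5)))² = (233 + (-182 + 15² - 1*15))² = (233 + (-182 + 225 - 15))² = (233 + 28)² = 261² = 68121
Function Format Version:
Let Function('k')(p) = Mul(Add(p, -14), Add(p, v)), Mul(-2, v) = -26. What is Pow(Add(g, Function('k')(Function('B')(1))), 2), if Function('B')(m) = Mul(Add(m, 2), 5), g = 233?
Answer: 68121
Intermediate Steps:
v = 13 (v = Mul(Rational(-1, 2), -26) = 13)
Function('B')(m) = Add(10, Mul(5, m)) (Function('B')(m) = Mul(Add(2, m), 5) = Add(10, Mul(5, m)))
Function('k')(p) = Mul(Add(-14, p), Add(13, p)) (Function('k')(p) = Mul(Add(p, -14), Add(p, 13)) = Mul(Add(-14, p), Add(13, p)))
Pow(Add(g, Function('k')(Function('B')(1))), 2) = Pow(Add(233, Add(-182, Pow(Add(10, Mul(5, 1)), 2), Mul(-1, Add(10, Mul(5, 1))))), 2) = Pow(Add(233, Add(-182, Pow(Add(10, 5), 2), Mul(-1, Add(10, 5)))), 2) = Pow(Add(233, Add(-182, Pow(15, 2), Mul(-1, 15))), 2) = Pow(Add(233, Add(-182, 225, -15)), 2) = Pow(Add(233, 28), 2) = Pow(261, 2) = 68121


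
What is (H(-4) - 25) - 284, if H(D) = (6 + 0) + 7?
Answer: -296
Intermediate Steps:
H(D) = 13 (H(D) = 6 + 7 = 13)
(H(-4) - 25) - 284 = (13 - 25) - 284 = -12 - 284 = -296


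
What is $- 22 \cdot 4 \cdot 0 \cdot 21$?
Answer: $0$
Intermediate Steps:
$- 22 \cdot 4 \cdot 0 \cdot 21 = \left(-22\right) 0 \cdot 21 = 0 \cdot 21 = 0$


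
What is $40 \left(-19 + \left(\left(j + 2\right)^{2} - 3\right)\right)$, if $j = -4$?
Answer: $-720$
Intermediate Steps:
$40 \left(-19 + \left(\left(j + 2\right)^{2} - 3\right)\right) = 40 \left(-19 + \left(\left(-4 + 2\right)^{2} - 3\right)\right) = 40 \left(-19 - \left(3 - \left(-2\right)^{2}\right)\right) = 40 \left(-19 + \left(4 - 3\right)\right) = 40 \left(-19 + 1\right) = 40 \left(-18\right) = -720$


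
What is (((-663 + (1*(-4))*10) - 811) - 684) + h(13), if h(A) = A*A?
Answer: -2029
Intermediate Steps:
h(A) = A**2
(((-663 + (1*(-4))*10) - 811) - 684) + h(13) = (((-663 + (1*(-4))*10) - 811) - 684) + 13**2 = (((-663 - 4*10) - 811) - 684) + 169 = (((-663 - 40) - 811) - 684) + 169 = ((-703 - 811) - 684) + 169 = (-1514 - 684) + 169 = -2198 + 169 = -2029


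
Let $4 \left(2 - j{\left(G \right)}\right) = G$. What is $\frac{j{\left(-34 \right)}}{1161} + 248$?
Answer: $\frac{191959}{774} \approx 248.01$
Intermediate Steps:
$j{\left(G \right)} = 2 - \frac{G}{4}$
$\frac{j{\left(-34 \right)}}{1161} + 248 = \frac{2 - - \frac{17}{2}}{1161} + 248 = \left(2 + \frac{17}{2}\right) \frac{1}{1161} + 248 = \frac{21}{2} \cdot \frac{1}{1161} + 248 = \frac{7}{774} + 248 = \frac{191959}{774}$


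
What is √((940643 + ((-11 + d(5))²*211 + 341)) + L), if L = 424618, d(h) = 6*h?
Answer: 3*√160197 ≈ 1200.7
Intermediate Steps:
√((940643 + ((-11 + d(5))²*211 + 341)) + L) = √((940643 + ((-11 + 6*5)²*211 + 341)) + 424618) = √((940643 + ((-11 + 30)²*211 + 341)) + 424618) = √((940643 + (19²*211 + 341)) + 424618) = √((940643 + (361*211 + 341)) + 424618) = √((940643 + (76171 + 341)) + 424618) = √((940643 + 76512) + 424618) = √(1017155 + 424618) = √1441773 = 3*√160197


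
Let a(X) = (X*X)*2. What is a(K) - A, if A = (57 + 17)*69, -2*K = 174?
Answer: 10032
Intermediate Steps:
K = -87 (K = -½*174 = -87)
A = 5106 (A = 74*69 = 5106)
a(X) = 2*X² (a(X) = X²*2 = 2*X²)
a(K) - A = 2*(-87)² - 1*5106 = 2*7569 - 5106 = 15138 - 5106 = 10032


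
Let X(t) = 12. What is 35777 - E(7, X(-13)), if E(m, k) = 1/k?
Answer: 429323/12 ≈ 35777.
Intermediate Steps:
35777 - E(7, X(-13)) = 35777 - 1/12 = 429323/12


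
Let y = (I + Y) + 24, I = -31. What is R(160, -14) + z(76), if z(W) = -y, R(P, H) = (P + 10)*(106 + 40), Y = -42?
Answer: 24869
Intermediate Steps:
y = -49 (y = (-31 - 42) + 24 = -73 + 24 = -49)
R(P, H) = 1460 + 146*P (R(P, H) = (10 + P)*146 = 1460 + 146*P)
z(W) = 49 (z(W) = -1*(-49) = 49)
R(160, -14) + z(76) = (1460 + 146*160) + 49 = (1460 + 23360) + 49 = 24820 + 49 = 24869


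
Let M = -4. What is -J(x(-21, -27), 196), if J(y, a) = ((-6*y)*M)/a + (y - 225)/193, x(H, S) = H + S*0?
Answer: 5196/1351 ≈ 3.8460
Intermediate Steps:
x(H, S) = H (x(H, S) = H + 0 = H)
J(y, a) = -225/193 + y/193 + 24*y/a (J(y, a) = (-6*y*(-4))/a + (y - 225)/193 = (24*y)/a + (-225 + y)*(1/193) = 24*y/a + (-225/193 + y/193) = -225/193 + y/193 + 24*y/a)
-J(x(-21, -27), 196) = -(4632*(-21) + 196*(-225 - 21))/(193*196) = -(-97272 + 196*(-246))/(193*196) = -(-97272 - 48216)/(193*196) = -(-145488)/(193*196) = -1*(-5196/1351) = 5196/1351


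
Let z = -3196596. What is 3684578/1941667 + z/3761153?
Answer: 7651536632902/7302906662051 ≈ 1.0477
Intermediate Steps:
3684578/1941667 + z/3761153 = 3684578/1941667 - 3196596/3761153 = 7651536632902/7302906662051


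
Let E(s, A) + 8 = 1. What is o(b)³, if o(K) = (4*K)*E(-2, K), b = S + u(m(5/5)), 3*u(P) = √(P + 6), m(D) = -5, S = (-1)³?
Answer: 175616/27 ≈ 6504.3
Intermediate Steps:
E(s, A) = -7 (E(s, A) = -8 + 1 = -7)
S = -1
u(P) = √(6 + P)/3 (u(P) = √(P + 6)/3 = √(6 + P)/3)
b = -⅔ (b = -1 + √(6 - 5)/3 = -1 + √1/3 = -1 + (⅓)*1 = -1 + ⅓ = -⅔ ≈ -0.66667)
o(K) = -28*K (o(K) = (4*K)*(-7) = -28*K)
o(b)³ = (-28*(-⅔))³ = (56/3)³ = 175616/27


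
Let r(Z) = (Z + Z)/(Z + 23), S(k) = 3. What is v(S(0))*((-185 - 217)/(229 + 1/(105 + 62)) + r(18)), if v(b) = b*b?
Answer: -2063565/261334 ≈ -7.8963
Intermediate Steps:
v(b) = b²
r(Z) = 2*Z/(23 + Z) (r(Z) = (2*Z)/(23 + Z) = 2*Z/(23 + Z))
v(S(0))*((-185 - 217)/(229 + 1/(105 + 62)) + r(18)) = 3²*((-185 - 217)/(229 + 1/(105 + 62)) + 2*18/(23 + 18)) = 9*(-402/(229 + 1/167) + 2*18/41) = 9*(-402/(229 + 1/167) + 2*18*(1/41)) = 9*(-402/38244/167 + 36/41) = 9*(-402*167/38244 + 36/41) = 9*(-11189/6374 + 36/41) = 9*(-229285/261334) = -2063565/261334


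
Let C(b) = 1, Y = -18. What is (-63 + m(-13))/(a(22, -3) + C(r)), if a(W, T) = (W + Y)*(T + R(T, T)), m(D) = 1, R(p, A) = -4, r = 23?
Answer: 62/27 ≈ 2.2963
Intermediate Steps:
a(W, T) = (-18 + W)*(-4 + T) (a(W, T) = (W - 18)*(T - 4) = (-18 + W)*(-4 + T))
(-63 + m(-13))/(a(22, -3) + C(r)) = (-63 + 1)/((72 - 18*(-3) - 4*22 - 3*22) + 1) = -62/((72 + 54 - 88 - 66) + 1) = -62/(-28 + 1) = -62/(-27) = -1/27*(-62) = 62/27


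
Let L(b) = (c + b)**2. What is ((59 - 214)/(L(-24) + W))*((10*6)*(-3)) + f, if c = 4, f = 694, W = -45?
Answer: 54854/71 ≈ 772.59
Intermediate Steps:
L(b) = (4 + b)**2
((59 - 214)/(L(-24) + W))*((10*6)*(-3)) + f = ((59 - 214)/((4 - 24)**2 - 45))*((10*6)*(-3)) + 694 = (-155/((-20)**2 - 45))*(60*(-3)) + 694 = -155/(400 - 45)*(-180) + 694 = -155/355*(-180) + 694 = -155*1/355*(-180) + 694 = -31/71*(-180) + 694 = 5580/71 + 694 = 54854/71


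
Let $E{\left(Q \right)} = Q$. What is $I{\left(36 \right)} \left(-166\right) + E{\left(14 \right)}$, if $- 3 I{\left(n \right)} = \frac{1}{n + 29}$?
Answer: $\frac{2896}{195} \approx 14.851$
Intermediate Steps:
$I{\left(n \right)} = - \frac{1}{3 \left(29 + n\right)}$ ($I{\left(n \right)} = - \frac{1}{3 \left(n + 29\right)} = - \frac{1}{3 \left(29 + n\right)}$)
$I{\left(36 \right)} \left(-166\right) + E{\left(14 \right)} = - \frac{1}{87 + 3 \cdot 36} \left(-166\right) + 14 = - \frac{1}{87 + 108} \left(-166\right) + 14 = - \frac{1}{195} \left(-166\right) + 14 = \left(-1\right) \frac{1}{195} \left(-166\right) + 14 = \left(- \frac{1}{195}\right) \left(-166\right) + 14 = \frac{166}{195} + 14 = \frac{2896}{195}$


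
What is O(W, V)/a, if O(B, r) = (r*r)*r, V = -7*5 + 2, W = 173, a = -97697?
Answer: 35937/97697 ≈ 0.36784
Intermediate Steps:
V = -33 (V = -35 + 2 = -33)
O(B, r) = r³ (O(B, r) = r²*r = r³)
O(W, V)/a = (-33)³/(-97697) = -35937*(-1/97697) = 35937/97697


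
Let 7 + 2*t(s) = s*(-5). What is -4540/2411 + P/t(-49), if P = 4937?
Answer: 11362847/286909 ≈ 39.604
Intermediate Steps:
t(s) = -7/2 - 5*s/2 (t(s) = -7/2 + (s*(-5))/2 = -7/2 + (-5*s)/2 = -7/2 - 5*s/2)
-4540/2411 + P/t(-49) = -4540/2411 + 4937/(-7/2 - 5/2*(-49)) = -4540*1/2411 + 4937/(-7/2 + 245/2) = -4540/2411 + 4937/119 = 11362847/286909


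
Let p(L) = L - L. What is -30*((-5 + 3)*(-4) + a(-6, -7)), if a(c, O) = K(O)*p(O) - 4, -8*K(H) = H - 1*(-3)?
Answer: -120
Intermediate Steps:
p(L) = 0
K(H) = -3/8 - H/8 (K(H) = -(H - 1*(-3))/8 = -(H + 3)/8 = -(3 + H)/8 = -3/8 - H/8)
a(c, O) = -4 (a(c, O) = (-3/8 - O/8)*0 - 4 = 0 - 4 = -4)
-30*((-5 + 3)*(-4) + a(-6, -7)) = -30*((-5 + 3)*(-4) - 4) = -30*(-2*(-4) - 4) = -30*(8 - 4) = -30*4 = -120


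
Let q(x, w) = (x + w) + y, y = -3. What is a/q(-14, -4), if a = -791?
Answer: 113/3 ≈ 37.667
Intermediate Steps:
q(x, w) = -3 + w + x (q(x, w) = (x + w) - 3 = (w + x) - 3 = -3 + w + x)
a/q(-14, -4) = -791/(-3 - 4 - 14) = -791/(-21) = -791*(-1/21) = 113/3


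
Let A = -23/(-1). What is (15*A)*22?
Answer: 7590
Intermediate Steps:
A = 23 (A = -23*(-1) = 23)
(15*A)*22 = (15*23)*22 = 345*22 = 7590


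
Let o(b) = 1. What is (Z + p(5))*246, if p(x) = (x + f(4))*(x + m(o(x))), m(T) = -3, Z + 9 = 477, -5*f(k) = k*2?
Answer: 584004/5 ≈ 1.1680e+5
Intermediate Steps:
f(k) = -2*k/5 (f(k) = -k*2/5 = -2*k/5)
Z = 468 (Z = -9 + 477 = 468)
p(x) = (-3 + x)*(-8/5 + x) (p(x) = (x - ⅖*4)*(x - 3) = (x - 8/5)*(-3 + x) = (-8/5 + x)*(-3 + x) = (-3 + x)*(-8/5 + x))
(Z + p(5))*246 = (468 + (24/5 + 5² - 23/5*5))*246 = (468 + (24/5 + 25 - 23))*246 = (468 + 34/5)*246 = (2374/5)*246 = 584004/5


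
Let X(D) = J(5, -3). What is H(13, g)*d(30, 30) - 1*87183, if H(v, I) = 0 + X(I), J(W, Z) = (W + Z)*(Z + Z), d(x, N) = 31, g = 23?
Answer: -87555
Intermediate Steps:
J(W, Z) = 2*Z*(W + Z) (J(W, Z) = (W + Z)*(2*Z) = 2*Z*(W + Z))
X(D) = -12 (X(D) = 2*(-3)*(5 - 3) = 2*(-3)*2 = -12)
H(v, I) = -12 (H(v, I) = 0 - 12 = -12)
H(13, g)*d(30, 30) - 1*87183 = -12*31 - 1*87183 = -372 - 87183 = -87555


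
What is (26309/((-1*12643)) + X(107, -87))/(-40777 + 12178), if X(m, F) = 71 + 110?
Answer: -2262074/361577157 ≈ -0.0062561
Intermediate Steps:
X(m, F) = 181
(26309/((-1*12643)) + X(107, -87))/(-40777 + 12178) = (26309/((-1*12643)) + 181)/(-40777 + 12178) = (26309/(-12643) + 181)/(-28599) = (26309*(-1/12643) + 181)*(-1/28599) = (-26309/12643 + 181)*(-1/28599) = (2262074/12643)*(-1/28599) = -2262074/361577157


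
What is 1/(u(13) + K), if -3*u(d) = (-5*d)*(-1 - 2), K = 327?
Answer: 1/262 ≈ 0.0038168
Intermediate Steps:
u(d) = -5*d (u(d) = -(-5*d)*(-1 - 2)/3 = -(-5*d)*(-3)/3 = -5*d)
1/(u(13) + K) = 1/(-5*13 + 327) = 1/(-65 + 327) = 1/262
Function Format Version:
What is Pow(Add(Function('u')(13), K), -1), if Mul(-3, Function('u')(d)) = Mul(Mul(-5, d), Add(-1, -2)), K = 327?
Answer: Rational(1, 262) ≈ 0.0038168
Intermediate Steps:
Function('u')(d) = Mul(-5, d) (Function('u')(d) = Mul(Rational(-1, 3), Mul(Mul(-5, d), Add(-1, -2))) = Mul(Rational(-1, 3), Mul(Mul(-5, d), -3)) = Mul(Rational(-1, 3), Mul(15, d)) = Mul(-5, d))
Pow(Add(Function('u')(13), K), -1) = Pow(Add(Mul(-5, 13), 327), -1) = Pow(Add(-65, 327), -1) = Pow(262, -1) = Rational(1, 262)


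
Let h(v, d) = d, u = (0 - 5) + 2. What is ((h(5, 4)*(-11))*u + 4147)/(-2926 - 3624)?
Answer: -4279/6550 ≈ -0.65328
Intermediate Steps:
u = -3 (u = -5 + 2 = -3)
((h(5, 4)*(-11))*u + 4147)/(-2926 - 3624) = ((4*(-11))*(-3) + 4147)/(-2926 - 3624) = (-44*(-3) + 4147)/(-6550) = (132 + 4147)*(-1/6550) = 4279*(-1/6550) = -4279/6550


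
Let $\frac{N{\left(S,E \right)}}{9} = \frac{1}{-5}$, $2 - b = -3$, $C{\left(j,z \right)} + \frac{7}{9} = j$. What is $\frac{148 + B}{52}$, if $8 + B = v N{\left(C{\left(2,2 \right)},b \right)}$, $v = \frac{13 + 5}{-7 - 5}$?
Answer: $\frac{1427}{520} \approx 2.7442$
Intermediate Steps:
$C{\left(j,z \right)} = - \frac{7}{9} + j$
$b = 5$ ($b = 2 - -3 = 2 + 3 = 5$)
$N{\left(S,E \right)} = - \frac{9}{5}$ ($N{\left(S,E \right)} = \frac{9}{-5} = 9 \left(- \frac{1}{5}\right) = - \frac{9}{5}$)
$v = - \frac{3}{2}$ ($v = \frac{18}{-12} = 18 \left(- \frac{1}{12}\right) = - \frac{3}{2} \approx -1.5$)
$B = - \frac{53}{10}$ ($B = -8 - - \frac{27}{10} = -8 + \frac{27}{10} = - \frac{53}{10} \approx -5.3$)
$\frac{148 + B}{52} = \frac{148 - \frac{53}{10}}{52} = \frac{1}{52} \cdot \frac{1427}{10} = \frac{1427}{520}$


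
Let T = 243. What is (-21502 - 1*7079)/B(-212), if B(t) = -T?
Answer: 9527/81 ≈ 117.62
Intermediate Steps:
B(t) = -243 (B(t) = -1*243 = -243)
(-21502 - 1*7079)/B(-212) = (-21502 - 1*7079)/(-243) = (-21502 - 7079)*(-1/243) = -28581*(-1/243) = 9527/81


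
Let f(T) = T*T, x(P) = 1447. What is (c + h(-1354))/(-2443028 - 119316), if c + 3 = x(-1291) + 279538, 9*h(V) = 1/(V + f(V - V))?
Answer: -3424046651/31224723984 ≈ -0.10966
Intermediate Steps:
f(T) = T²
h(V) = 1/(9*V) (h(V) = 1/(9*(V + (V - V)²)) = 1/(9*(V + 0²)) = 1/(9*(V + 0)) = 1/(9*V))
c = 280982 (c = -3 + (1447 + 279538) = -3 + 280985 = 280982)
(c + h(-1354))/(-2443028 - 119316) = (280982 + (⅑)/(-1354))/(-2443028 - 119316) = (280982 + (⅑)*(-1/1354))/(-2562344) = (280982 - 1/12186)*(-1/2562344) = (3424046651/12186)*(-1/2562344) = -3424046651/31224723984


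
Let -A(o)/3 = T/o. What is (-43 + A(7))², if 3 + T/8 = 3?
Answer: 1849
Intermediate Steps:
T = 0 (T = -24 + 8*3 = -24 + 24 = 0)
A(o) = 0 (A(o) = -0/o = -3*0 = 0)
(-43 + A(7))² = (-43 + 0)² = (-43)² = 1849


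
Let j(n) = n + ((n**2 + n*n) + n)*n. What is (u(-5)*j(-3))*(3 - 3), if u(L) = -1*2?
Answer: 0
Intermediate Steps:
u(L) = -2
j(n) = n + n*(n + 2*n**2) (j(n) = n + ((n**2 + n**2) + n)*n = n + (2*n**2 + n)*n = n + (n + 2*n**2)*n = n + n*(n + 2*n**2))
(u(-5)*j(-3))*(3 - 3) = (-(-6)*(1 - 3 + 2*(-3)**2))*(3 - 3) = -(-6)*(1 - 3 + 2*9)*0 = -(-6)*(1 - 3 + 18)*0 = -(-6)*16*0 = -2*(-48)*0 = 96*0 = 0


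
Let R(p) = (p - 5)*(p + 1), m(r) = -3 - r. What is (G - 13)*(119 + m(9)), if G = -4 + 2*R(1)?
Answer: -3531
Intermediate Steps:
R(p) = (1 + p)*(-5 + p) (R(p) = (-5 + p)*(1 + p) = (1 + p)*(-5 + p))
G = -20 (G = -4 + 2*(-5 + 1² - 4*1) = -4 + 2*(-5 + 1 - 4) = -4 + 2*(-8) = -4 - 16 = -20)
(G - 13)*(119 + m(9)) = (-20 - 13)*(119 + (-3 - 1*9)) = -33*(119 + (-3 - 9)) = -33*(119 - 12) = -33*107 = -3531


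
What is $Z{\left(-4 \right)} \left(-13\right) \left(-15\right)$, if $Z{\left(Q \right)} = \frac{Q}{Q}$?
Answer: $195$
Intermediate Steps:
$Z{\left(Q \right)} = 1$
$Z{\left(-4 \right)} \left(-13\right) \left(-15\right) = 1 \left(-13\right) \left(-15\right) = \left(-13\right) \left(-15\right) = 195$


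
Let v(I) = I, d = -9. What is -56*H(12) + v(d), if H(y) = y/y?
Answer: -65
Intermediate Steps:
H(y) = 1
-56*H(12) + v(d) = -56*1 - 9 = -56 - 9 = -65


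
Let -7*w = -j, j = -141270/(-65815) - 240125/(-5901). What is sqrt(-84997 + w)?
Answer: 2*I*sqrt(128195661427025463258)/77674863 ≈ 291.53*I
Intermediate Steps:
j = 3327492229/77674863 (j = -141270*(-1/65815) - 240125*(-1/5901) = 28254/13163 + 240125/5901 = 3327492229/77674863 ≈ 42.839)
w = 3327492229/543724041 (w = -(-1)*3327492229/(7*77674863) = -1/7*(-3327492229/77674863) = 3327492229/543724041 ≈ 6.1198)
sqrt(-84997 + w) = sqrt(-84997 + 3327492229/543724041) = sqrt(-46211584820648/543724041) = 2*I*sqrt(128195661427025463258)/77674863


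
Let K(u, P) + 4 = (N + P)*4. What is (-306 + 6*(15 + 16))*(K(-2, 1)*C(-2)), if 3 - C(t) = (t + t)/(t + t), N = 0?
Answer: 0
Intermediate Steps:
K(u, P) = -4 + 4*P (K(u, P) = -4 + (0 + P)*4 = -4 + P*4 = -4 + 4*P)
C(t) = 2 (C(t) = 3 - (t + t)/(t + t) = 3 - 2*t/(2*t) = 3 - 2*t*1/(2*t) = 3 - 1*1 = 3 - 1 = 2)
(-306 + 6*(15 + 16))*(K(-2, 1)*C(-2)) = (-306 + 6*(15 + 16))*((-4 + 4*1)*2) = (-306 + 6*31)*((-4 + 4)*2) = (-306 + 186)*(0*2) = -120*0 = 0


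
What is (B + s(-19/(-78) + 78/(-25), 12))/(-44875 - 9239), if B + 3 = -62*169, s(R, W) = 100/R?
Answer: 58982929/303525426 ≈ 0.19433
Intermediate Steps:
B = -10481 (B = -3 - 62*169 = -3 - 10478 = -10481)
(B + s(-19/(-78) + 78/(-25), 12))/(-44875 - 9239) = (-10481 + 100/(-19/(-78) + 78/(-25)))/(-44875 - 9239) = (-10481 + 100/(-19*(-1/78) + 78*(-1/25)))/(-54114) = (-10481 + 100/(19/78 - 78/25))*(-1/54114) = (-10481 + 100/(-5609/1950))*(-1/54114) = (-10481 + 100*(-1950/5609))*(-1/54114) = (-10481 - 195000/5609)*(-1/54114) = -58982929/5609*(-1/54114) = 58982929/303525426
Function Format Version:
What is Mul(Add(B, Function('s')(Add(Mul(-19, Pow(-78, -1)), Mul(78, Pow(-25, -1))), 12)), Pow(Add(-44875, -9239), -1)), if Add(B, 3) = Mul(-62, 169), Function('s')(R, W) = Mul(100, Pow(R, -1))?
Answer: Rational(58982929, 303525426) ≈ 0.19433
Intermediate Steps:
B = -10481 (B = Add(-3, Mul(-62, 169)) = Add(-3, -10478) = -10481)
Mul(Add(B, Function('s')(Add(Mul(-19, Pow(-78, -1)), Mul(78, Pow(-25, -1))), 12)), Pow(Add(-44875, -9239), -1)) = Mul(Add(-10481, Mul(100, Pow(Add(Mul(-19, Pow(-78, -1)), Mul(78, Pow(-25, -1))), -1))), Pow(Add(-44875, -9239), -1)) = Mul(Add(-10481, Mul(100, Pow(Add(Mul(-19, Rational(-1, 78)), Mul(78, Rational(-1, 25))), -1))), Pow(-54114, -1)) = Mul(Add(-10481, Mul(100, Pow(Add(Rational(19, 78), Rational(-78, 25)), -1))), Rational(-1, 54114)) = Mul(Add(-10481, Mul(100, Pow(Rational(-5609, 1950), -1))), Rational(-1, 54114)) = Mul(Add(-10481, Mul(100, Rational(-1950, 5609))), Rational(-1, 54114)) = Mul(Add(-10481, Rational(-195000, 5609)), Rational(-1, 54114)) = Mul(Rational(-58982929, 5609), Rational(-1, 54114)) = Rational(58982929, 303525426)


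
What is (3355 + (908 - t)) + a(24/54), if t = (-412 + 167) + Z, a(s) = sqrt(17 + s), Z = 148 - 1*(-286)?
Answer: 4074 + sqrt(157)/3 ≈ 4078.2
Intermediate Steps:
Z = 434 (Z = 148 + 286 = 434)
t = 189 (t = (-412 + 167) + 434 = -245 + 434 = 189)
(3355 + (908 - t)) + a(24/54) = (3355 + (908 - 1*189)) + sqrt(17 + 24/54) = (3355 + (908 - 189)) + sqrt(17 + 24*(1/54)) = (3355 + 719) + sqrt(17 + 4/9) = 4074 + sqrt(157/9) = 4074 + sqrt(157)/3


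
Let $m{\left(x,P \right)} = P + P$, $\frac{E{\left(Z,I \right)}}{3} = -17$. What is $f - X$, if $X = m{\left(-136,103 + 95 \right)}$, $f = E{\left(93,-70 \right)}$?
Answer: $-447$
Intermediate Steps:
$E{\left(Z,I \right)} = -51$ ($E{\left(Z,I \right)} = 3 \left(-17\right) = -51$)
$f = -51$
$m{\left(x,P \right)} = 2 P$
$X = 396$ ($X = 2 \left(103 + 95\right) = 2 \cdot 198 = 396$)
$f - X = -51 - 396 = -447$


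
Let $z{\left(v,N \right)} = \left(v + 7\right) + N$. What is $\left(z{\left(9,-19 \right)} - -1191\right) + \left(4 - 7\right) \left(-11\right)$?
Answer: $1221$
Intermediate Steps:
$z{\left(v,N \right)} = 7 + N + v$ ($z{\left(v,N \right)} = \left(7 + v\right) + N = 7 + N + v$)
$\left(z{\left(9,-19 \right)} - -1191\right) + \left(4 - 7\right) \left(-11\right) = \left(\left(7 - 19 + 9\right) - -1191\right) + \left(4 - 7\right) \left(-11\right) = \left(-3 + 1191\right) - -33 = 1188 + 33 = 1221$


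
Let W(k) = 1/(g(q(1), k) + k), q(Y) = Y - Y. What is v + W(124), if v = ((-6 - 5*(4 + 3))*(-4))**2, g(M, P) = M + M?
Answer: 3335105/124 ≈ 26896.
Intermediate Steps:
q(Y) = 0
g(M, P) = 2*M
W(k) = 1/k (W(k) = 1/(2*0 + k) = 1/(0 + k) = 1/k)
v = 26896 (v = ((-6 - 5*7)*(-4))**2 = ((-6 - 35)*(-4))**2 = (-41*(-4))**2 = 164**2 = 26896)
v + W(124) = 26896 + 1/124 = 3335105/124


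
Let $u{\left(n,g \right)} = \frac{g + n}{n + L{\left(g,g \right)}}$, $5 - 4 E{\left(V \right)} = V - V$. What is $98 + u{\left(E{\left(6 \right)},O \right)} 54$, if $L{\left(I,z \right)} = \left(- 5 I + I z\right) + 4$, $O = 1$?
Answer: $\frac{976}{5} \approx 195.2$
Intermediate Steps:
$L{\left(I,z \right)} = 4 - 5 I + I z$
$E{\left(V \right)} = \frac{5}{4}$ ($E{\left(V \right)} = \frac{5}{4} - \frac{V - V}{4} = \frac{5}{4} - 0 = \frac{5}{4} + 0 = \frac{5}{4}$)
$u{\left(n,g \right)} = \frac{g + n}{4 + n + g^{2} - 5 g}$ ($u{\left(n,g \right)} = \frac{g + n}{n + \left(4 - 5 g + g g\right)} = \frac{g + n}{n + \left(4 - 5 g + g^{2}\right)} = \frac{g + n}{n + \left(4 + g^{2} - 5 g\right)} = \frac{g + n}{4 + n + g^{2} - 5 g}$)
$98 + u{\left(E{\left(6 \right)},O \right)} 54 = 98 + \frac{1 + \frac{5}{4}}{4 + \frac{5}{4} + 1^{2} - 5} \cdot 54 = 98 + \frac{1}{4 + \frac{5}{4} + 1 - 5} \cdot \frac{9}{4} \cdot 54 = 98 + \frac{1}{\frac{5}{4}} \cdot \frac{9}{4} \cdot 54 = 98 + \frac{4}{5} \cdot \frac{9}{4} \cdot 54 = 98 + \frac{9}{5} \cdot 54 = 98 + \frac{486}{5} = \frac{976}{5}$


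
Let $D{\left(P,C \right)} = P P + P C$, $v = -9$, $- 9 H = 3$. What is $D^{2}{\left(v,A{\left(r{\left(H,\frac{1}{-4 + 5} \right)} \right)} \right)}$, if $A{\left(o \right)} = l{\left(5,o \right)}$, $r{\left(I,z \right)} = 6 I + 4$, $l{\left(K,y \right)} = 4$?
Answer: $2025$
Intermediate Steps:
$H = - \frac{1}{3}$ ($H = \left(- \frac{1}{9}\right) 3 = - \frac{1}{3} \approx -0.33333$)
$r{\left(I,z \right)} = 4 + 6 I$
$A{\left(o \right)} = 4$
$D{\left(P,C \right)} = P^{2} + C P$
$D^{2}{\left(v,A{\left(r{\left(H,\frac{1}{-4 + 5} \right)} \right)} \right)} = \left(- 9 \left(4 - 9\right)\right)^{2} = \left(\left(-9\right) \left(-5\right)\right)^{2} = 45^{2} = 2025$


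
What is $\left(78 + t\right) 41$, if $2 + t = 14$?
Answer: $3690$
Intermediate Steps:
$t = 12$ ($t = -2 + 14 = 12$)
$\left(78 + t\right) 41 = \left(78 + 12\right) 41 = 90 \cdot 41 = 3690$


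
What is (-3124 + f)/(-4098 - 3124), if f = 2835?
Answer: 289/7222 ≈ 0.040017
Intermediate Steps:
(-3124 + f)/(-4098 - 3124) = (-3124 + 2835)/(-4098 - 3124) = -289/(-7222) = -289*(-1/7222) = 289/7222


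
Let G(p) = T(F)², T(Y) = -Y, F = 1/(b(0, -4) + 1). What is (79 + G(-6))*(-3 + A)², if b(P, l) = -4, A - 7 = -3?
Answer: 712/9 ≈ 79.111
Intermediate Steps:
A = 4 (A = 7 - 3 = 4)
F = -⅓ (F = 1/(-4 + 1) = 1/(-3) = -⅓ ≈ -0.33333)
G(p) = ⅑ (G(p) = (-1*(-⅓))² = (⅓)² = ⅑)
(79 + G(-6))*(-3 + A)² = (79 + ⅑)*(-3 + 4)² = (712/9)*1² = (712/9)*1 = 712/9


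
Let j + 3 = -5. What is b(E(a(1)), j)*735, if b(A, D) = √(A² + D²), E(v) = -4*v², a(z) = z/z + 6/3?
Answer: 2940*√85 ≈ 27105.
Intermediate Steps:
j = -8 (j = -3 - 5 = -8)
a(z) = 3 (a(z) = 1 + 6*(⅓) = 1 + 2 = 3)
b(E(a(1)), j)*735 = √((-4*3²)² + (-8)²)*735 = √((-4*9)² + 64)*735 = √((-36)² + 64)*735 = √(1296 + 64)*735 = √1360*735 = (4*√85)*735 = 2940*√85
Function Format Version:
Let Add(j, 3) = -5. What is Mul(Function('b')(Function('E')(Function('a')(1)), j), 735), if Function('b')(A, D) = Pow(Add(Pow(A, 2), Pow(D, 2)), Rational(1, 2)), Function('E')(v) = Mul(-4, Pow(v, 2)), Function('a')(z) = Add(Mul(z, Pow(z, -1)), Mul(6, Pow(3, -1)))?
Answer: Mul(2940, Pow(85, Rational(1, 2))) ≈ 27105.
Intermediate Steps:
j = -8 (j = Add(-3, -5) = -8)
Function('a')(z) = 3 (Function('a')(z) = Add(1, Mul(6, Rational(1, 3))) = Add(1, 2) = 3)
Mul(Function('b')(Function('E')(Function('a')(1)), j), 735) = Mul(Pow(Add(Pow(Mul(-4, Pow(3, 2)), 2), Pow(-8, 2)), Rational(1, 2)), 735) = Mul(Pow(Add(Pow(Mul(-4, 9), 2), 64), Rational(1, 2)), 735) = Mul(Pow(Add(Pow(-36, 2), 64), Rational(1, 2)), 735) = Mul(Pow(Add(1296, 64), Rational(1, 2)), 735) = Mul(Pow(1360, Rational(1, 2)), 735) = Mul(Mul(4, Pow(85, Rational(1, 2))), 735) = Mul(2940, Pow(85, Rational(1, 2)))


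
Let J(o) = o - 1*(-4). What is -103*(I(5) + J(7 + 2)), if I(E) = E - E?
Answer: -1339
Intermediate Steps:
J(o) = 4 + o (J(o) = o + 4 = 4 + o)
I(E) = 0
-103*(I(5) + J(7 + 2)) = -103*(0 + (4 + (7 + 2))) = -103*(0 + (4 + 9)) = -103*(0 + 13) = -103*13 = -1339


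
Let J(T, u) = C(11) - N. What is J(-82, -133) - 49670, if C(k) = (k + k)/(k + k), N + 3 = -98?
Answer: -49568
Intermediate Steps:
N = -101 (N = -3 - 98 = -101)
C(k) = 1 (C(k) = (2*k)/((2*k)) = (2*k)*(1/(2*k)) = 1)
J(T, u) = 102 (J(T, u) = 1 - 1*(-101) = 1 + 101 = 102)
J(-82, -133) - 49670 = 102 - 49670 = -49568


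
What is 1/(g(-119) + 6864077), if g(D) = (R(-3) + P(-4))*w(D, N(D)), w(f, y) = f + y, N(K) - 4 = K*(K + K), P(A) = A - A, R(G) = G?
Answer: 1/6779456 ≈ 1.4750e-7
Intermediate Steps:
P(A) = 0
N(K) = 4 + 2*K² (N(K) = 4 + K*(K + K) = 4 + K*(2*K) = 4 + 2*K²)
g(D) = -12 - 6*D² - 3*D (g(D) = (-3 + 0)*(D + (4 + 2*D²)) = -3*(4 + D + 2*D²) = -12 - 6*D² - 3*D)
1/(g(-119) + 6864077) = 1/((-12 - 6*(-119)² - 3*(-119)) + 6864077) = 1/((-12 - 6*14161 + 357) + 6864077) = 1/((-12 - 84966 + 357) + 6864077) = 1/(-84621 + 6864077) = 1/6779456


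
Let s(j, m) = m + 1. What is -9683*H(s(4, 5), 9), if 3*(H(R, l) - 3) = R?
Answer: -48415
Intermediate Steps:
s(j, m) = 1 + m
H(R, l) = 3 + R/3
-9683*H(s(4, 5), 9) = -9683*(3 + (1 + 5)/3) = -9683*(3 + (⅓)*6) = -9683*(3 + 2) = -9683*5 = -48415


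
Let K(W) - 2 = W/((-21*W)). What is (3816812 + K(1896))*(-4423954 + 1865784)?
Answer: -205045237919810/21 ≈ -9.7641e+12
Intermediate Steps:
K(W) = 41/21 (K(W) = 2 + W/((-21*W)) = 2 + W*(-1/(21*W)) = 2 - 1/21 = 41/21)
(3816812 + K(1896))*(-4423954 + 1865784) = (3816812 + 41/21)*(-4423954 + 1865784) = (80153093/21)*(-2558170) = -205045237919810/21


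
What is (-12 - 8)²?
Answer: 400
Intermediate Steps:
(-12 - 8)² = (-20)² = 400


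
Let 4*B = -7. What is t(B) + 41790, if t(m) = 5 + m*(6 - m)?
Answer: 668503/16 ≈ 41781.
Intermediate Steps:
B = -7/4 (B = (¼)*(-7) = -7/4 ≈ -1.7500)
t(B) + 41790 = (5 - (-7/4)² + 6*(-7/4)) + 41790 = (5 - 1*49/16 - 21/2) + 41790 = (5 - 49/16 - 21/2) + 41790 = -137/16 + 41790 = 668503/16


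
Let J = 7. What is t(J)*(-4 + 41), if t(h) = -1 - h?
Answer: -296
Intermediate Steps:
t(J)*(-4 + 41) = (-1 - 1*7)*(-4 + 41) = (-1 - 7)*37 = -8*37 = -296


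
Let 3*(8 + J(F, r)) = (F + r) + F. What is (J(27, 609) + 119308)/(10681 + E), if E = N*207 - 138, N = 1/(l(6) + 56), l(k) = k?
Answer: 7410302/653873 ≈ 11.333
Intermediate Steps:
J(F, r) = -8 + r/3 + 2*F/3 (J(F, r) = -8 + ((F + r) + F)/3 = -8 + (r + 2*F)/3 = -8 + (r/3 + 2*F/3) = -8 + r/3 + 2*F/3)
N = 1/62 (N = 1/(6 + 56) = 1/62 ≈ 0.016129)
E = -8349/62 (E = (1/62)*207 - 138 = 207/62 - 138 = -8349/62 ≈ -134.66)
(J(27, 609) + 119308)/(10681 + E) = ((-8 + (1/3)*609 + (2/3)*27) + 119308)/(10681 - 8349/62) = ((-8 + 203 + 18) + 119308)/(653873/62) = (213 + 119308)*(62/653873) = 119521*(62/653873) = 7410302/653873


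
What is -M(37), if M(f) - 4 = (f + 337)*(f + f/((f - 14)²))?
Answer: -7336256/529 ≈ -13868.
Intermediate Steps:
M(f) = 4 + (337 + f)*(f + f/(-14 + f)²) (M(f) = 4 + (f + 337)*(f + f/((f - 14)²)) = 4 + (337 + f)*(f + f/((-14 + f)²)) = 4 + (337 + f)*(f + f/(-14 + f)²))
-M(37) = -(37² + 337*37 + (-14 + 37)²*(4 + 37² + 337*37))/(-14 + 37)² = -(1369 + 12469 + 23²*(4 + 1369 + 12469))/23² = -(1369 + 12469 + 529*13842)/529 = -(1369 + 12469 + 7322418)/529 = -7336256/529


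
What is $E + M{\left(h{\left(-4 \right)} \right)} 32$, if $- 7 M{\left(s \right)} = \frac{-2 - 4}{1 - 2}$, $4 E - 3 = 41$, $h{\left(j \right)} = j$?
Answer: $- \frac{115}{7} \approx -16.429$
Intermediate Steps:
$E = 11$ ($E = \frac{3}{4} + \frac{1}{4} \cdot 41 = \frac{3}{4} + \frac{41}{4} = 11$)
$M{\left(s \right)} = - \frac{6}{7}$ ($M{\left(s \right)} = - \frac{\left(-2 - 4\right) \frac{1}{1 - 2}}{7} = - \frac{\left(-6\right) \frac{1}{-1}}{7} = - \frac{\left(-6\right) \left(-1\right)}{7} = \left(- \frac{1}{7}\right) 6 = - \frac{6}{7}$)
$E + M{\left(h{\left(-4 \right)} \right)} 32 = 11 - \frac{192}{7} = - \frac{115}{7}$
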